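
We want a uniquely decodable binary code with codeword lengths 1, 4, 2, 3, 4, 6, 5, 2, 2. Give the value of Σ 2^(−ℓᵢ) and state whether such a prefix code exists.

1.546875; no

With common denominator 2^6 = 64: Σ 2^(−ℓᵢ) = 32/64 + 4/64 + 16/64 + 8/64 + 4/64 + 1/64 + 2/64 + 16/64 + 16/64 = 99/64 = 1.546875.
Kraft's inequality requires Σ ≤ 1; here Σ = 1.546875 > 1, so no such prefix code exists.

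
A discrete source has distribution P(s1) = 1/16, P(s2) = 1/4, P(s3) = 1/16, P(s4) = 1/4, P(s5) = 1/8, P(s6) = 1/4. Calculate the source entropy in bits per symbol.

2.375 bits

Each probability is a power of 1/2, so log₂(1/p) is an integer.
H = Σ p·log₂(1/p) = 1/16·4 + 1/4·2 + 1/16·4 + 1/4·2 + 1/8·3 + 1/4·2 = 2.375 bits.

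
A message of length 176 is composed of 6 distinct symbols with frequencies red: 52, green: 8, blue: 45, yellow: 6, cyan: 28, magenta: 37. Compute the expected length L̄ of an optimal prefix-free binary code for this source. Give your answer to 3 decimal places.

Probabilities are the counts divided by 176.
Repeatedly combine the two least-probable nodes; the expected code length is the sum of the merged weights.
merge 3/88 + 1/22 → 7/88
merge 7/88 + 7/44 → 21/88
merge 37/176 + 21/88 → 79/176
merge 45/176 + 13/44 → 97/176
merge 79/176 + 97/176 → 1
L = 7/88 + 21/88 + 79/176 + 97/176 + 1 = 51/22 ≈ 2.318 bits/symbol.

2.318 bits/symbol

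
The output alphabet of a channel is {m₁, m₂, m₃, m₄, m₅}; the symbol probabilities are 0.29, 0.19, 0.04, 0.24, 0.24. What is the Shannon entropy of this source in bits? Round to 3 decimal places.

H = −Σ pᵢ log₂ pᵢ.
−0.29·log₂(0.29) = 0.5179
−0.19·log₂(0.19) = 0.4552
−0.04·log₂(0.04) = 0.1858
−0.24·log₂(0.24) = 0.4941
−0.24·log₂(0.24) = 0.4941
Sum ≈ 2.1472 → 2.147 bits.

2.147 bits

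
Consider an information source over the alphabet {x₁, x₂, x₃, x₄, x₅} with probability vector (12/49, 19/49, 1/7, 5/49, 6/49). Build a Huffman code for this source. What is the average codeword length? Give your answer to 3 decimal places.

Repeatedly combine the two least-probable nodes; the expected code length is the sum of the merged weights.
merge 5/49 + 6/49 → 11/49
merge 1/7 + 11/49 → 18/49
merge 12/49 + 18/49 → 30/49
merge 19/49 + 30/49 → 1
L = 11/49 + 18/49 + 30/49 + 1 = 108/49 ≈ 2.204 bits/symbol.

2.204 bits/symbol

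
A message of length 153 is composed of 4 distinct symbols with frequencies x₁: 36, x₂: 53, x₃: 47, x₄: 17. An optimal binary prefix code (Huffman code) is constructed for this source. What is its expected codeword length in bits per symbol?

2 bits/symbol

Probabilities are the counts divided by 153.
Repeatedly combine the two least-probable nodes; the expected code length is the sum of the merged weights.
merge 1/9 + 4/17 → 53/153
merge 47/153 + 53/153 → 100/153
merge 53/153 + 100/153 → 1
L = 53/153 + 100/153 + 1 = 2 bits/symbol.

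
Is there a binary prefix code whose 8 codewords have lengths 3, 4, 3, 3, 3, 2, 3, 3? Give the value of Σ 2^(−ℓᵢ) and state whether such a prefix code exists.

1.0625; no

With common denominator 2^4 = 16: Σ 2^(−ℓᵢ) = 2/16 + 1/16 + 2/16 + 2/16 + 2/16 + 4/16 + 2/16 + 2/16 = 17/16 = 1.0625.
Kraft's inequality requires Σ ≤ 1; here Σ = 1.0625 > 1, so no such prefix code exists.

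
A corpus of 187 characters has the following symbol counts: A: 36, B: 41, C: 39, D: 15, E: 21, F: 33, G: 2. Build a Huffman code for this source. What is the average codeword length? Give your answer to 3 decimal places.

Probabilities are the counts divided by 187.
Repeatedly combine the two least-probable nodes; the expected code length is the sum of the merged weights.
merge 2/187 + 15/187 → 1/11
merge 1/11 + 21/187 → 38/187
merge 3/17 + 36/187 → 69/187
merge 38/187 + 39/187 → 7/17
merge 41/187 + 69/187 → 10/17
merge 7/17 + 10/17 → 1
L = 1/11 + 38/187 + 69/187 + 7/17 + 10/17 + 1 = 498/187 ≈ 2.663 bits/symbol.

2.663 bits/symbol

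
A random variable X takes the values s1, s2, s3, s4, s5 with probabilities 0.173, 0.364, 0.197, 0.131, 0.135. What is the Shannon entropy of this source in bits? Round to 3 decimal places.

H = −Σ pᵢ log₂ pᵢ.
−0.173·log₂(0.173) = 0.4379
−0.364·log₂(0.364) = 0.5307
−0.197·log₂(0.197) = 0.4617
−0.131·log₂(0.131) = 0.3841
−0.135·log₂(0.135) = 0.3900
Sum ≈ 2.2045 → 2.204 bits.

2.204 bits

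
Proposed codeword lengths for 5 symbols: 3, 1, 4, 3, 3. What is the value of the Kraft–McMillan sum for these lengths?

0.9375

With common denominator 2^4 = 16: Σ 2^(−ℓᵢ) = 2/16 + 8/16 + 1/16 + 2/16 + 2/16 = 15/16 = 0.9375.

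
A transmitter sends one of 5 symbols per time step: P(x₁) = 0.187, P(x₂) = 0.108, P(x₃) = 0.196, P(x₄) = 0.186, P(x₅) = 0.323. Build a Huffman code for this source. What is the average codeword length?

Repeatedly combine the two least-probable nodes; the expected code length is the sum of the merged weights.
merge 27/250 + 93/500 → 147/500
merge 187/1000 + 49/250 → 383/1000
merge 147/500 + 323/1000 → 617/1000
merge 383/1000 + 617/1000 → 1
L = 147/500 + 383/1000 + 617/1000 + 1 = 1147/500 = 2.294 bits/symbol.

2.294 bits/symbol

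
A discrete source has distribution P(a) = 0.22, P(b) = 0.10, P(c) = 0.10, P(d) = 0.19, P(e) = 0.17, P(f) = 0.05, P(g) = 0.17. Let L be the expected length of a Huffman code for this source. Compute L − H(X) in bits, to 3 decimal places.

0.055 bits

Entropy H = −Σ p log₂ p ≈ 2.6855 bits.
Huffman merges: 1/20+1/10→3/20; 1/10+3/20→1/4; 17/100+17/100→17/50; 19/100+11/50→41/100; 1/4+17/50→59/100; 41/100+59/100→1. L = 137/50 ≈ 2.7400.
L − H = 2.7400 − 2.6855 = 0.055 bits.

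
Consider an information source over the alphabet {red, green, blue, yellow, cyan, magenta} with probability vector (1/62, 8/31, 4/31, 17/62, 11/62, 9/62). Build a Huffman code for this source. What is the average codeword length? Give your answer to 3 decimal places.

Repeatedly combine the two least-probable nodes; the expected code length is the sum of the merged weights.
merge 1/62 + 4/31 → 9/62
merge 9/62 + 9/62 → 9/31
merge 11/62 + 8/31 → 27/62
merge 17/62 + 9/31 → 35/62
merge 27/62 + 35/62 → 1
L = 9/62 + 9/31 + 27/62 + 35/62 + 1 = 151/62 ≈ 2.435 bits/symbol.

2.435 bits/symbol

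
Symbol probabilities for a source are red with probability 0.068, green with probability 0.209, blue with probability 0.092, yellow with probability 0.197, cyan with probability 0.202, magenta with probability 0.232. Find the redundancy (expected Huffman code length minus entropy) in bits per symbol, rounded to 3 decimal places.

Entropy H = −Σ p log₂ p ≈ 2.4693 bits.
Huffman merges: 17/250+23/250→4/25; 4/25+197/1000→357/1000; 101/500+209/1000→411/1000; 29/125+357/1000→589/1000; 411/1000+589/1000→1. L = 2517/1000 ≈ 2.5170.
L − H = 2.5170 − 2.4693 = 0.048 bits.

0.048 bits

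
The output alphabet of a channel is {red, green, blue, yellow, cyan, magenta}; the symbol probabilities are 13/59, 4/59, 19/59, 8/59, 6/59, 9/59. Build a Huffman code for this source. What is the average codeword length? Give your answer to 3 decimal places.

2.458 bits/symbol

Repeatedly combine the two least-probable nodes; the expected code length is the sum of the merged weights.
merge 4/59 + 6/59 → 10/59
merge 8/59 + 9/59 → 17/59
merge 10/59 + 13/59 → 23/59
merge 17/59 + 19/59 → 36/59
merge 23/59 + 36/59 → 1
L = 10/59 + 17/59 + 23/59 + 36/59 + 1 = 145/59 ≈ 2.458 bits/symbol.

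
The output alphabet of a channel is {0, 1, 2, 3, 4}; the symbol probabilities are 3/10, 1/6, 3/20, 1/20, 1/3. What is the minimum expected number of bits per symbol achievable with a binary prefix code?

2.2 bits/symbol

Repeatedly combine the two least-probable nodes; the expected code length is the sum of the merged weights.
merge 1/20 + 3/20 → 1/5
merge 1/6 + 1/5 → 11/30
merge 3/10 + 1/3 → 19/30
merge 11/30 + 19/30 → 1
L = 1/5 + 11/30 + 19/30 + 1 = 11/5 = 2.2 bits/symbol.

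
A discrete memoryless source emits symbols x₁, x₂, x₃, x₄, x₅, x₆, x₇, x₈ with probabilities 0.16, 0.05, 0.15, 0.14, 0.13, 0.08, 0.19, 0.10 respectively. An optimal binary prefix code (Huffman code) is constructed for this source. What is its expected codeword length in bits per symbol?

Repeatedly combine the two least-probable nodes; the expected code length is the sum of the merged weights.
merge 1/20 + 2/25 → 13/100
merge 1/10 + 13/100 → 23/100
merge 13/100 + 7/50 → 27/100
merge 3/20 + 4/25 → 31/100
merge 19/100 + 23/100 → 21/50
merge 27/100 + 31/100 → 29/50
merge 21/50 + 29/50 → 1
L = 13/100 + 23/100 + 27/100 + 31/100 + 21/50 + 29/50 + 1 = 147/50 = 2.94 bits/symbol.

2.94 bits/symbol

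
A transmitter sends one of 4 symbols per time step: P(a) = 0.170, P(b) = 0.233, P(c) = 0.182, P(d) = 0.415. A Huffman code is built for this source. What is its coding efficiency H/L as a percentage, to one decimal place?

98.0%

Entropy H = −Σ p log₂ p ≈ 1.8982 bits.
Huffman merges: 17/100+91/500→44/125; 233/1000+44/125→117/200; 83/200+117/200→1. L = 1937/1000 ≈ 1.9370.
Efficiency = H/L = 1.8982/1.9370 = 98.0%.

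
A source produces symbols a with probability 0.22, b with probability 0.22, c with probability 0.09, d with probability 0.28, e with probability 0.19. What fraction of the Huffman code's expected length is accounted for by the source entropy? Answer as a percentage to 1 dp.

Entropy H = −Σ p log₂ p ≈ 2.2432 bits.
Huffman merges: 9/100+19/100→7/25; 11/50+11/50→11/25; 7/25+7/25→14/25; 11/25+14/25→1. L = 57/25 ≈ 2.2800.
Efficiency = H/L = 2.2432/2.2800 = 98.4%.

98.4%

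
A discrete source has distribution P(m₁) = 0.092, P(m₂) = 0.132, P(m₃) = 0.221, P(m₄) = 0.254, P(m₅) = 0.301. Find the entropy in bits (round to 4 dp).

2.2072 bits

H = −Σ pᵢ log₂ pᵢ.
−0.092·log₂(0.092) = 0.3167
−0.132·log₂(0.132) = 0.3856
−0.221·log₂(0.221) = 0.4813
−0.254·log₂(0.254) = 0.5022
−0.301·log₂(0.301) = 0.5214
Sum ≈ 2.2072 → 2.2072 bits.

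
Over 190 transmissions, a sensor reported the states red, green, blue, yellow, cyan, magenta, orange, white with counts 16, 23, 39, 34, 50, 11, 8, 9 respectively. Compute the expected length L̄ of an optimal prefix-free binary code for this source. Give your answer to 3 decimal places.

Probabilities are the counts divided by 190.
Repeatedly combine the two least-probable nodes; the expected code length is the sum of the merged weights.
merge 4/95 + 9/190 → 17/190
merge 11/190 + 8/95 → 27/190
merge 17/190 + 23/190 → 4/19
merge 27/190 + 17/95 → 61/190
merge 39/190 + 4/19 → 79/190
merge 5/19 + 61/190 → 111/190
merge 79/190 + 111/190 → 1
L = 17/190 + 27/190 + 4/19 + 61/190 + 79/190 + 111/190 + 1 = 105/38 ≈ 2.763 bits/symbol.

2.763 bits/symbol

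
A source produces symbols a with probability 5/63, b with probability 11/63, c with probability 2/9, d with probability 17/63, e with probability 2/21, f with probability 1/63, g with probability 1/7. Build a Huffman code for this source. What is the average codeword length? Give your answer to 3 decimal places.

2.603 bits/symbol

Repeatedly combine the two least-probable nodes; the expected code length is the sum of the merged weights.
merge 1/63 + 5/63 → 2/21
merge 2/21 + 2/21 → 4/21
merge 1/7 + 11/63 → 20/63
merge 4/21 + 2/9 → 26/63
merge 17/63 + 20/63 → 37/63
merge 26/63 + 37/63 → 1
L = 2/21 + 4/21 + 20/63 + 26/63 + 37/63 + 1 = 164/63 ≈ 2.603 bits/symbol.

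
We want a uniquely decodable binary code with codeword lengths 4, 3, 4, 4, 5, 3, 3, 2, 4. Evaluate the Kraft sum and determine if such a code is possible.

With common denominator 2^5 = 32: Σ 2^(−ℓᵢ) = 2/32 + 4/32 + 2/32 + 2/32 + 1/32 + 4/32 + 4/32 + 8/32 + 2/32 = 29/32 = 0.90625.
Kraft's inequality requires Σ ≤ 1; here Σ = 0.90625 ≤ 1, so such a prefix code exists.

0.90625; yes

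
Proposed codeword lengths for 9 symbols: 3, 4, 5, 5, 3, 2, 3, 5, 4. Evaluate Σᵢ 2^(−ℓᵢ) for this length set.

With common denominator 2^5 = 32: Σ 2^(−ℓᵢ) = 4/32 + 2/32 + 1/32 + 1/32 + 4/32 + 8/32 + 4/32 + 1/32 + 2/32 = 27/32 = 0.84375.

0.84375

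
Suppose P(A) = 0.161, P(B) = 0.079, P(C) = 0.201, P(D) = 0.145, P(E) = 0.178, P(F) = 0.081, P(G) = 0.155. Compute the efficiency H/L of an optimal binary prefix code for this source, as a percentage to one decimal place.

Entropy H = −Σ p log₂ p ≈ 2.7366 bits.
Huffman merges: 79/1000+81/1000→4/25; 29/200+31/200→3/10; 4/25+161/1000→321/1000; 89/500+201/1000→379/1000; 3/10+321/1000→621/1000; 379/1000+621/1000→1. L = 2781/1000 ≈ 2.7810.
Efficiency = H/L = 2.7366/2.7810 = 98.4%.

98.4%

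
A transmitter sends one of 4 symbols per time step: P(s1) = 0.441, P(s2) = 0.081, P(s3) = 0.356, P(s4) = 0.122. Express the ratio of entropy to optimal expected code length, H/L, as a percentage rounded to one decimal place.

Entropy H = −Σ p log₂ p ≈ 1.7153 bits.
Huffman merges: 81/1000+61/500→203/1000; 203/1000+89/250→559/1000; 441/1000+559/1000→1. L = 881/500 ≈ 1.7620.
Efficiency = H/L = 1.7153/1.7620 = 97.4%.

97.4%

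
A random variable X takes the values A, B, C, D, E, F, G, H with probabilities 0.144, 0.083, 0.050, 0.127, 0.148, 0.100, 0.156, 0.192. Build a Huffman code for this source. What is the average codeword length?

Repeatedly combine the two least-probable nodes; the expected code length is the sum of the merged weights.
merge 1/20 + 83/1000 → 133/1000
merge 1/10 + 127/1000 → 227/1000
merge 133/1000 + 18/125 → 277/1000
merge 37/250 + 39/250 → 38/125
merge 24/125 + 227/1000 → 419/1000
merge 277/1000 + 38/125 → 581/1000
merge 419/1000 + 581/1000 → 1
L = 133/1000 + 227/1000 + 277/1000 + 38/125 + 419/1000 + 581/1000 + 1 = 2941/1000 = 2.941 bits/symbol.

2.941 bits/symbol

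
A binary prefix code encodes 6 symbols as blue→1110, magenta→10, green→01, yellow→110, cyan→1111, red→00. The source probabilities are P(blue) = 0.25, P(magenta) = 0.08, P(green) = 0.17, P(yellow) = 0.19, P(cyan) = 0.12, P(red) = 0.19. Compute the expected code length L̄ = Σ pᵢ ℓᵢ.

2.93 bits/symbol

L̄ = Σ pᵢ·ℓᵢ = 0.25·4 + 0.08·2 + 0.17·2 + 0.19·3 + 0.12·4 + 0.19·2 = 2.93 bits/symbol.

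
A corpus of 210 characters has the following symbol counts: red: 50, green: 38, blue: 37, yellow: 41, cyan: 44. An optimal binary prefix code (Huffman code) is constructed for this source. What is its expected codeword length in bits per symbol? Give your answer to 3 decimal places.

2.357 bits/symbol

Probabilities are the counts divided by 210.
Repeatedly combine the two least-probable nodes; the expected code length is the sum of the merged weights.
merge 37/210 + 19/105 → 5/14
merge 41/210 + 22/105 → 17/42
merge 5/21 + 5/14 → 25/42
merge 17/42 + 25/42 → 1
L = 5/14 + 17/42 + 25/42 + 1 = 33/14 ≈ 2.357 bits/symbol.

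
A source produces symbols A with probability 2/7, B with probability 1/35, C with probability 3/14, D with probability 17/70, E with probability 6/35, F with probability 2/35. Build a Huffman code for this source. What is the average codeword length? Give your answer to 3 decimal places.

2.343 bits/symbol

Repeatedly combine the two least-probable nodes; the expected code length is the sum of the merged weights.
merge 1/35 + 2/35 → 3/35
merge 3/35 + 6/35 → 9/35
merge 3/14 + 17/70 → 16/35
merge 9/35 + 2/7 → 19/35
merge 16/35 + 19/35 → 1
L = 3/35 + 9/35 + 16/35 + 19/35 + 1 = 82/35 ≈ 2.343 bits/symbol.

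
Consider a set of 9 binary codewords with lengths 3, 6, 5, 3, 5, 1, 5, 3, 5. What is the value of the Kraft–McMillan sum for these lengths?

With common denominator 2^6 = 64: Σ 2^(−ℓᵢ) = 8/64 + 1/64 + 2/64 + 8/64 + 2/64 + 32/64 + 2/64 + 8/64 + 2/64 = 65/64 = 1.015625.

1.015625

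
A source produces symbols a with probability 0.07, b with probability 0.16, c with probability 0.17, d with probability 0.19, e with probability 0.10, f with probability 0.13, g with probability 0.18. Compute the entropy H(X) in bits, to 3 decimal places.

2.742 bits

H = −Σ pᵢ log₂ pᵢ.
−0.07·log₂(0.07) = 0.2686
−0.16·log₂(0.16) = 0.4230
−0.17·log₂(0.17) = 0.4346
−0.19·log₂(0.19) = 0.4552
−0.10·log₂(0.10) = 0.3322
−0.13·log₂(0.13) = 0.3826
−0.18·log₂(0.18) = 0.4453
Sum ≈ 2.7415 → 2.742 bits.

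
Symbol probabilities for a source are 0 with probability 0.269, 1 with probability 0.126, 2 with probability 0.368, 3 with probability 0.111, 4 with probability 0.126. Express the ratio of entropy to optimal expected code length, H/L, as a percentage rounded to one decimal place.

Entropy H = −Σ p log₂ p ≈ 2.1454 bits.
Huffman merges: 111/1000+63/500→237/1000; 63/500+237/1000→363/1000; 269/1000+363/1000→79/125; 46/125+79/125→1. L = 279/125 ≈ 2.2320.
Efficiency = H/L = 2.1454/2.2320 = 96.1%.

96.1%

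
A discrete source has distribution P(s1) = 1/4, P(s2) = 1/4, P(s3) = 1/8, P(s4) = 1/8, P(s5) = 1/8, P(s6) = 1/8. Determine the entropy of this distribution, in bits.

2.5 bits

Each probability is a power of 1/2, so log₂(1/p) is an integer.
H = Σ p·log₂(1/p) = 1/4·2 + 1/4·2 + 1/8·3 + 1/8·3 + 1/8·3 + 1/8·3 = 2.5 bits.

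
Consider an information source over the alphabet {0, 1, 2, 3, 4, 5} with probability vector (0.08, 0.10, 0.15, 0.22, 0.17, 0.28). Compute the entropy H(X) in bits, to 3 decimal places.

2.464 bits

H = −Σ pᵢ log₂ pᵢ.
−0.08·log₂(0.08) = 0.2915
−0.10·log₂(0.10) = 0.3322
−0.15·log₂(0.15) = 0.4105
−0.22·log₂(0.22) = 0.4806
−0.17·log₂(0.17) = 0.4346
−0.28·log₂(0.28) = 0.5142
Sum ≈ 2.4636 → 2.464 bits.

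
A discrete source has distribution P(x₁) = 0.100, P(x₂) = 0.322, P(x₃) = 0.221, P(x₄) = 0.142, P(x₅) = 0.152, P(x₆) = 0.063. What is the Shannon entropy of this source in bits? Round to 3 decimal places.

2.404 bits

H = −Σ pᵢ log₂ pᵢ.
−0.100·log₂(0.100) = 0.3322
−0.322·log₂(0.322) = 0.5264
−0.221·log₂(0.221) = 0.4813
−0.142·log₂(0.142) = 0.3999
−0.152·log₂(0.152) = 0.4131
−0.063·log₂(0.063) = 0.2513
Sum ≈ 2.4042 → 2.404 bits.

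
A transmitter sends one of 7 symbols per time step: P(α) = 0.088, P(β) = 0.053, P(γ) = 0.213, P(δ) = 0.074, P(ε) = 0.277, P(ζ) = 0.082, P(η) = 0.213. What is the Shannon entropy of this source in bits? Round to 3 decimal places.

2.570 bits

H = −Σ pᵢ log₂ pᵢ.
−0.088·log₂(0.088) = 0.3086
−0.053·log₂(0.053) = 0.2246
−0.213·log₂(0.213) = 0.4752
−0.074·log₂(0.074) = 0.2780
−0.277·log₂(0.277) = 0.5130
−0.082·log₂(0.082) = 0.2959
−0.213·log₂(0.213) = 0.4752
Sum ≈ 2.5705 → 2.570 bits.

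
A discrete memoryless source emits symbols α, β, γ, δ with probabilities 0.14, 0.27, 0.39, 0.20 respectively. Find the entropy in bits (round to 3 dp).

H = −Σ pᵢ log₂ pᵢ.
−0.14·log₂(0.14) = 0.3971
−0.27·log₂(0.27) = 0.5100
−0.39·log₂(0.39) = 0.5298
−0.20·log₂(0.20) = 0.4644
Sum ≈ 1.9013 → 1.901 bits.

1.901 bits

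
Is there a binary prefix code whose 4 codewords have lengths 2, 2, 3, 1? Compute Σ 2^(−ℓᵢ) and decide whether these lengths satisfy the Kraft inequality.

With common denominator 2^3 = 8: Σ 2^(−ℓᵢ) = 2/8 + 2/8 + 1/8 + 4/8 = 9/8 = 1.125.
Kraft's inequality requires Σ ≤ 1; here Σ = 1.125 > 1, so no such prefix code exists.

1.125; no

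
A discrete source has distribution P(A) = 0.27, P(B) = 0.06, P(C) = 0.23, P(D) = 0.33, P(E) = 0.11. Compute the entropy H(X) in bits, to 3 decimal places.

H = −Σ pᵢ log₂ pᵢ.
−0.27·log₂(0.27) = 0.5100
−0.06·log₂(0.06) = 0.2435
−0.23·log₂(0.23) = 0.4877
−0.33·log₂(0.33) = 0.5278
−0.11·log₂(0.11) = 0.3503
Sum ≈ 2.1193 → 2.119 bits.

2.119 bits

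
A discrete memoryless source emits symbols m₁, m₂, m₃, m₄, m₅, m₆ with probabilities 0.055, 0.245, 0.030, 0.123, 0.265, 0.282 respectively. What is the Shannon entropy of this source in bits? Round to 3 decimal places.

2.274 bits

H = −Σ pᵢ log₂ pᵢ.
−0.055·log₂(0.055) = 0.2301
−0.245·log₂(0.245) = 0.4971
−0.030·log₂(0.030) = 0.1518
−0.123·log₂(0.123) = 0.3719
−0.265·log₂(0.265) = 0.5077
−0.282·log₂(0.282) = 0.5150
Sum ≈ 2.2736 → 2.274 bits.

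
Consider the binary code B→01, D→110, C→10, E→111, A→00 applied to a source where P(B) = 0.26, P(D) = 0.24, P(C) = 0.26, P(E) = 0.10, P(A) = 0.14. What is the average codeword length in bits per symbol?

L̄ = Σ pᵢ·ℓᵢ = 0.26·2 + 0.24·3 + 0.26·2 + 0.10·3 + 0.14·2 = 2.34 bits/symbol.

2.34 bits/symbol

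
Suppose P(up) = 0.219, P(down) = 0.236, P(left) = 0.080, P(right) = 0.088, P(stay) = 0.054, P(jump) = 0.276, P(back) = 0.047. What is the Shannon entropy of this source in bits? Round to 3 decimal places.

H = −Σ pᵢ log₂ pᵢ.
−0.219·log₂(0.219) = 0.4798
−0.236·log₂(0.236) = 0.4916
−0.080·log₂(0.080) = 0.2915
−0.088·log₂(0.088) = 0.3086
−0.054·log₂(0.054) = 0.2274
−0.276·log₂(0.276) = 0.5126
−0.047·log₂(0.047) = 0.2073
Sum ≈ 2.5188 → 2.519 bits.

2.519 bits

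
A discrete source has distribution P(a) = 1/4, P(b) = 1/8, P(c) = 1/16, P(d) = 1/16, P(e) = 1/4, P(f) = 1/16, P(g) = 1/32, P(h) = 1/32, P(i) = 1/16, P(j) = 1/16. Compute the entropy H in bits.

2.9375 bits

Each probability is a power of 1/2, so log₂(1/p) is an integer.
H = Σ p·log₂(1/p) = 1/4·2 + 1/8·3 + 1/16·4 + 1/16·4 + 1/4·2 + 1/16·4 + 1/32·5 + 1/32·5 + 1/16·4 + 1/16·4 = 2.9375 bits.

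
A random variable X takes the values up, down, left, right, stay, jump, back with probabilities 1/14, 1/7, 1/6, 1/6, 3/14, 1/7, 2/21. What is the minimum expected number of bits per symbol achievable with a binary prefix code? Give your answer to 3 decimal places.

Repeatedly combine the two least-probable nodes; the expected code length is the sum of the merged weights.
merge 1/14 + 2/21 → 1/6
merge 1/7 + 1/7 → 2/7
merge 1/6 + 1/6 → 1/3
merge 1/6 + 3/14 → 8/21
merge 2/7 + 1/3 → 13/21
merge 8/21 + 13/21 → 1
L = 1/6 + 2/7 + 1/3 + 8/21 + 13/21 + 1 = 39/14 ≈ 2.786 bits/symbol.

2.786 bits/symbol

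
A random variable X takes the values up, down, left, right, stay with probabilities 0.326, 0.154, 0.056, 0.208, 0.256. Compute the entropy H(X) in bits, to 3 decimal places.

H = −Σ pᵢ log₂ pᵢ.
−0.326·log₂(0.326) = 0.5272
−0.154·log₂(0.154) = 0.4156
−0.056·log₂(0.056) = 0.2329
−0.208·log₂(0.208) = 0.4712
−0.256·log₂(0.256) = 0.5032
Sum ≈ 2.1501 → 2.150 bits.

2.150 bits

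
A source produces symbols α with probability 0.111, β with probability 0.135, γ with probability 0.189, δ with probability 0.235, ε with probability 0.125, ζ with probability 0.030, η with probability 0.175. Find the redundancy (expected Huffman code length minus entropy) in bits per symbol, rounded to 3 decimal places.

0.063 bits

Entropy H = −Σ p log₂ p ≈ 2.6541 bits.
Huffman merges: 3/100+111/1000→141/1000; 1/8+27/200→13/50; 141/1000+7/40→79/250; 189/1000+47/200→53/125; 13/50+79/250→72/125; 53/125+72/125→1. L = 2717/1000 ≈ 2.7170.
L − H = 2.7170 − 2.6541 = 0.063 bits.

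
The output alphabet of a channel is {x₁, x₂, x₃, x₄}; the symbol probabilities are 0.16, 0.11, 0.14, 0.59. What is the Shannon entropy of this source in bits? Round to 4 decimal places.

H = −Σ pᵢ log₂ pᵢ.
−0.16·log₂(0.16) = 0.4230
−0.11·log₂(0.11) = 0.3503
−0.14·log₂(0.14) = 0.3971
−0.59·log₂(0.59) = 0.4491
Sum ≈ 1.6195 → 1.6195 bits.

1.6195 bits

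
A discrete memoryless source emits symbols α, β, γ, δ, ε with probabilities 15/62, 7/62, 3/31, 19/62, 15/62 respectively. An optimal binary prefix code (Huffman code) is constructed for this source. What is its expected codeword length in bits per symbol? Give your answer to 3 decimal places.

2.210 bits/symbol

Repeatedly combine the two least-probable nodes; the expected code length is the sum of the merged weights.
merge 3/31 + 7/62 → 13/62
merge 13/62 + 15/62 → 14/31
merge 15/62 + 19/62 → 17/31
merge 14/31 + 17/31 → 1
L = 13/62 + 14/31 + 17/31 + 1 = 137/62 ≈ 2.210 bits/symbol.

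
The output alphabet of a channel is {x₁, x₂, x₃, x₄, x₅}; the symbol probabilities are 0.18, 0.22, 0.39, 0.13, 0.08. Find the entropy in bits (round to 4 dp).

H = −Σ pᵢ log₂ pᵢ.
−0.18·log₂(0.18) = 0.4453
−0.22·log₂(0.22) = 0.4806
−0.39·log₂(0.39) = 0.5298
−0.13·log₂(0.13) = 0.3826
−0.08·log₂(0.08) = 0.2915
Sum ≈ 2.1298 → 2.1298 bits.

2.1298 bits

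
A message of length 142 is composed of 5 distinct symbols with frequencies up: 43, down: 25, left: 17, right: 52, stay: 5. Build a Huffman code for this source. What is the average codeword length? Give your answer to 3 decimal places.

Probabilities are the counts divided by 142.
Repeatedly combine the two least-probable nodes; the expected code length is the sum of the merged weights.
merge 5/142 + 17/142 → 11/71
merge 11/71 + 25/142 → 47/142
merge 43/142 + 47/142 → 45/71
merge 26/71 + 45/71 → 1
L = 11/71 + 47/142 + 45/71 + 1 = 301/142 ≈ 2.120 bits/symbol.

2.120 bits/symbol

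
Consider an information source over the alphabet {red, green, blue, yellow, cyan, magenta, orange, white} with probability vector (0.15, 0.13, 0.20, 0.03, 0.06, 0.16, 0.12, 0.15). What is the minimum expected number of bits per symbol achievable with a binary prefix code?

2.89 bits/symbol

Repeatedly combine the two least-probable nodes; the expected code length is the sum of the merged weights.
merge 3/100 + 3/50 → 9/100
merge 9/100 + 3/25 → 21/100
merge 13/100 + 3/20 → 7/25
merge 3/20 + 4/25 → 31/100
merge 1/5 + 21/100 → 41/100
merge 7/25 + 31/100 → 59/100
merge 41/100 + 59/100 → 1
L = 9/100 + 21/100 + 7/25 + 31/100 + 41/100 + 59/100 + 1 = 289/100 = 2.89 bits/symbol.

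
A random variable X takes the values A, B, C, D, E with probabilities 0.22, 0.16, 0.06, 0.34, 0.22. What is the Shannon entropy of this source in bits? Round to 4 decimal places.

H = −Σ pᵢ log₂ pᵢ.
−0.22·log₂(0.22) = 0.4806
−0.16·log₂(0.16) = 0.4230
−0.06·log₂(0.06) = 0.2435
−0.34·log₂(0.34) = 0.5292
−0.22·log₂(0.22) = 0.4806
Sum ≈ 2.1569 → 2.1569 bits.

2.1569 bits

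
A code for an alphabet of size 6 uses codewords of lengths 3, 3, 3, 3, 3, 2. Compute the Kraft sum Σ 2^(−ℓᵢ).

0.875

With common denominator 2^3 = 8: Σ 2^(−ℓᵢ) = 1/8 + 1/8 + 1/8 + 1/8 + 1/8 + 2/8 = 7/8 = 0.875.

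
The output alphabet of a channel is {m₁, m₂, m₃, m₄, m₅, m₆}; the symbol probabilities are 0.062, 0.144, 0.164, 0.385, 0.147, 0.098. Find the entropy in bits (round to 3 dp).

H = −Σ pᵢ log₂ pᵢ.
−0.062·log₂(0.062) = 0.2487
−0.144·log₂(0.144) = 0.4026
−0.164·log₂(0.164) = 0.4278
−0.385·log₂(0.385) = 0.5302
−0.147·log₂(0.147) = 0.4066
−0.098·log₂(0.098) = 0.3284
Sum ≈ 2.3443 → 2.344 bits.

2.344 bits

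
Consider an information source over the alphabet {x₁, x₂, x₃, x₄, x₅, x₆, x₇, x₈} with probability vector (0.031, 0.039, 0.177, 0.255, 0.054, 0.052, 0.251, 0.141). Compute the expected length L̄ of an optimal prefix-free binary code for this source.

2.669 bits/symbol

Repeatedly combine the two least-probable nodes; the expected code length is the sum of the merged weights.
merge 31/1000 + 39/1000 → 7/100
merge 13/250 + 27/500 → 53/500
merge 7/100 + 53/500 → 22/125
merge 141/1000 + 22/125 → 317/1000
merge 177/1000 + 251/1000 → 107/250
merge 51/200 + 317/1000 → 143/250
merge 107/250 + 143/250 → 1
L = 7/100 + 53/500 + 22/125 + 317/1000 + 107/250 + 143/250 + 1 = 2669/1000 = 2.669 bits/symbol.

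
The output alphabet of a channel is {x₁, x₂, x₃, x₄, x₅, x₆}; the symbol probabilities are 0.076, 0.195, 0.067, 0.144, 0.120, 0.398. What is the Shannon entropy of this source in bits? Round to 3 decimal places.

H = −Σ pᵢ log₂ pᵢ.
−0.076·log₂(0.076) = 0.2826
−0.195·log₂(0.195) = 0.4599
−0.067·log₂(0.067) = 0.2613
−0.144·log₂(0.144) = 0.4026
−0.120·log₂(0.120) = 0.3671
−0.398·log₂(0.398) = 0.5290
Sum ≈ 2.3024 → 2.302 bits.

2.302 bits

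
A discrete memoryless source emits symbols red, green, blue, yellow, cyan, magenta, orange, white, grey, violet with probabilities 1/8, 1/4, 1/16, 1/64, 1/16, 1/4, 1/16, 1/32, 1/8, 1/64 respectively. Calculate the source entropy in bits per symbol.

Each probability is a power of 1/2, so log₂(1/p) is an integer.
H = Σ p·log₂(1/p) = 1/8·3 + 1/4·2 + 1/16·4 + 1/64·6 + 1/16·4 + 1/4·2 + 1/16·4 + 1/32·5 + 1/8·3 + 1/64·6 = 2.84375 bits.

2.84375 bits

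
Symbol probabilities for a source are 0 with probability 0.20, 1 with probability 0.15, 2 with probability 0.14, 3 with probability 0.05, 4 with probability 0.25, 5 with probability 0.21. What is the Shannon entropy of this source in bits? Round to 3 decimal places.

H = −Σ pᵢ log₂ pᵢ.
−0.20·log₂(0.20) = 0.4644
−0.15·log₂(0.15) = 0.4105
−0.14·log₂(0.14) = 0.3971
−0.05·log₂(0.05) = 0.2161
−0.25·log₂(0.25) = 0.5000
−0.21·log₂(0.21) = 0.4728
Sum ≈ 2.4610 → 2.461 bits.

2.461 bits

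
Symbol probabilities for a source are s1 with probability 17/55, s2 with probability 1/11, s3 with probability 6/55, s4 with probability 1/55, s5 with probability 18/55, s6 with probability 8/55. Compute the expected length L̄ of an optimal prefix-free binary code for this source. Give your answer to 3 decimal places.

Repeatedly combine the two least-probable nodes; the expected code length is the sum of the merged weights.
merge 1/55 + 1/11 → 6/55
merge 6/55 + 6/55 → 12/55
merge 8/55 + 12/55 → 4/11
merge 17/55 + 18/55 → 7/11
merge 4/11 + 7/11 → 1
L = 6/55 + 12/55 + 4/11 + 7/11 + 1 = 128/55 ≈ 2.327 bits/symbol.

2.327 bits/symbol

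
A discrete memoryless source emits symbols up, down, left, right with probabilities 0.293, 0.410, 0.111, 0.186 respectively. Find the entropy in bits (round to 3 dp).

1.850 bits

H = −Σ pᵢ log₂ pᵢ.
−0.293·log₂(0.293) = 0.5189
−0.410·log₂(0.410) = 0.5274
−0.111·log₂(0.111) = 0.3520
−0.186·log₂(0.186) = 0.4514
Sum ≈ 1.8497 → 1.850 bits.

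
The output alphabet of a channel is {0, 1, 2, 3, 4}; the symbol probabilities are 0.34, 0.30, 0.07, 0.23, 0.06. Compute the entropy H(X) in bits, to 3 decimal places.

2.050 bits

H = −Σ pᵢ log₂ pᵢ.
−0.34·log₂(0.34) = 0.5292
−0.30·log₂(0.30) = 0.5211
−0.07·log₂(0.07) = 0.2686
−0.23·log₂(0.23) = 0.4877
−0.06·log₂(0.06) = 0.2435
Sum ≈ 2.0500 → 2.050 bits.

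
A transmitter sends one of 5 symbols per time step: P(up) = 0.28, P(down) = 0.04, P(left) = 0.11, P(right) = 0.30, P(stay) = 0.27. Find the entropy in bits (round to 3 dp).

2.081 bits

H = −Σ pᵢ log₂ pᵢ.
−0.28·log₂(0.28) = 0.5142
−0.04·log₂(0.04) = 0.1858
−0.11·log₂(0.11) = 0.3503
−0.30·log₂(0.30) = 0.5211
−0.27·log₂(0.27) = 0.5100
Sum ≈ 2.0814 → 2.081 bits.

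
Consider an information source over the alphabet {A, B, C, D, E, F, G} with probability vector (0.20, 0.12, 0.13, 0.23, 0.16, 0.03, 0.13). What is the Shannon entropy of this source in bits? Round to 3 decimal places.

H = −Σ pᵢ log₂ pᵢ.
−0.20·log₂(0.20) = 0.4644
−0.12·log₂(0.12) = 0.3671
−0.13·log₂(0.13) = 0.3826
−0.23·log₂(0.23) = 0.4877
−0.16·log₂(0.16) = 0.4230
−0.03·log₂(0.03) = 0.1518
−0.13·log₂(0.13) = 0.3826
Sum ≈ 2.6592 → 2.659 bits.

2.659 bits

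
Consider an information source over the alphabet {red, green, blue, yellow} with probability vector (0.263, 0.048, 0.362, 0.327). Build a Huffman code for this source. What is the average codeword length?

Repeatedly combine the two least-probable nodes; the expected code length is the sum of the merged weights.
merge 6/125 + 263/1000 → 311/1000
merge 311/1000 + 327/1000 → 319/500
merge 181/500 + 319/500 → 1
L = 311/1000 + 319/500 + 1 = 1949/1000 = 1.949 bits/symbol.

1.949 bits/symbol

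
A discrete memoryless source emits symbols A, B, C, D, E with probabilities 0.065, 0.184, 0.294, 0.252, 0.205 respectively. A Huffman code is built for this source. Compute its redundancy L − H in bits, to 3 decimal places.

Entropy H = −Σ p log₂ p ≈ 2.1947 bits.
Huffman merges: 13/200+23/125→249/1000; 41/200+249/1000→227/500; 63/250+147/500→273/500; 227/500+273/500→1. L = 2249/1000 ≈ 2.2490.
L − H = 2.2490 − 2.1947 = 0.054 bits.

0.054 bits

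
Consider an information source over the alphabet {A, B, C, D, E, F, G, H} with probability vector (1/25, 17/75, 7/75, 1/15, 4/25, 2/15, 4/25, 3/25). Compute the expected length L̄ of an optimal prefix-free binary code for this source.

2.88 bits/symbol

Repeatedly combine the two least-probable nodes; the expected code length is the sum of the merged weights.
merge 1/25 + 1/15 → 8/75
merge 7/75 + 8/75 → 1/5
merge 3/25 + 2/15 → 19/75
merge 4/25 + 4/25 → 8/25
merge 1/5 + 17/75 → 32/75
merge 19/75 + 8/25 → 43/75
merge 32/75 + 43/75 → 1
L = 8/75 + 1/5 + 19/75 + 8/25 + 32/75 + 43/75 + 1 = 72/25 = 2.88 bits/symbol.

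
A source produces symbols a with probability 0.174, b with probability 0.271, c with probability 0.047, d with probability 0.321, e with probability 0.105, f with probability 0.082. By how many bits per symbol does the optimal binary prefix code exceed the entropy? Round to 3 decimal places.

0.043 bits

Entropy H = −Σ p log₂ p ≈ 2.3203 bits.
Huffman merges: 47/1000+41/500→129/1000; 21/200+129/1000→117/500; 87/500+117/500→51/125; 271/1000+321/1000→74/125; 51/125+74/125→1. L = 2363/1000 ≈ 2.3630.
L − H = 2.3630 − 2.3203 = 0.043 bits.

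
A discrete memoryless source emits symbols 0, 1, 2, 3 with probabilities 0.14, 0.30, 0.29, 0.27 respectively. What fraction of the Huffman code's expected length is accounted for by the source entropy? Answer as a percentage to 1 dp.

97.3%

Entropy H = −Σ p log₂ p ≈ 1.9461 bits.
Huffman merges: 7/50+27/100→41/100; 29/100+3/10→59/100; 41/100+59/100→1. L = 2 ≈ 2.0000.
Efficiency = H/L = 1.9461/2.0000 = 97.3%.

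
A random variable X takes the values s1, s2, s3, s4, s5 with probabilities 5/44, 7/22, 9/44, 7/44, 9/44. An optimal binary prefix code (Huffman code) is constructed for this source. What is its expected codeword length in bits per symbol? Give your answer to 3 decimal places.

Repeatedly combine the two least-probable nodes; the expected code length is the sum of the merged weights.
merge 5/44 + 7/44 → 3/11
merge 9/44 + 9/44 → 9/22
merge 3/11 + 7/22 → 13/22
merge 9/22 + 13/22 → 1
L = 3/11 + 9/22 + 13/22 + 1 = 25/11 ≈ 2.273 bits/symbol.

2.273 bits/symbol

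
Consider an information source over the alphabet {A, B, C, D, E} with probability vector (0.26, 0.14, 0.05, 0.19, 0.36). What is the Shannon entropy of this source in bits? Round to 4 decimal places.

2.1043 bits

H = −Σ pᵢ log₂ pᵢ.
−0.26·log₂(0.26) = 0.5053
−0.14·log₂(0.14) = 0.3971
−0.05·log₂(0.05) = 0.2161
−0.19·log₂(0.19) = 0.4552
−0.36·log₂(0.36) = 0.5306
Sum ≈ 2.1043 → 2.1043 bits.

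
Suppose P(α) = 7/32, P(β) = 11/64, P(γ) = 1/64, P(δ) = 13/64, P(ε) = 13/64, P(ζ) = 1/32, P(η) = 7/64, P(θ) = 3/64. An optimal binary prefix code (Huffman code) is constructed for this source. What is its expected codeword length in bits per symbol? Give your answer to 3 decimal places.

2.719 bits/symbol

Repeatedly combine the two least-probable nodes; the expected code length is the sum of the merged weights.
merge 1/64 + 1/32 → 3/64
merge 3/64 + 3/64 → 3/32
merge 3/32 + 7/64 → 13/64
merge 11/64 + 13/64 → 3/8
merge 13/64 + 13/64 → 13/32
merge 7/32 + 3/8 → 19/32
merge 13/32 + 19/32 → 1
L = 3/64 + 3/32 + 13/64 + 3/8 + 13/32 + 19/32 + 1 = 87/32 ≈ 2.719 bits/symbol.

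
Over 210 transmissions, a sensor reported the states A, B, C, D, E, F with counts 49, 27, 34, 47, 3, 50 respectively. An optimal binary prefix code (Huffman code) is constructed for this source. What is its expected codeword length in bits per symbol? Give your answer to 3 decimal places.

Probabilities are the counts divided by 210.
Repeatedly combine the two least-probable nodes; the expected code length is the sum of the merged weights.
merge 1/70 + 9/70 → 1/7
merge 1/7 + 17/105 → 32/105
merge 47/210 + 7/30 → 16/35
merge 5/21 + 32/105 → 19/35
merge 16/35 + 19/35 → 1
L = 1/7 + 32/105 + 16/35 + 19/35 + 1 = 257/105 ≈ 2.448 bits/symbol.

2.448 bits/symbol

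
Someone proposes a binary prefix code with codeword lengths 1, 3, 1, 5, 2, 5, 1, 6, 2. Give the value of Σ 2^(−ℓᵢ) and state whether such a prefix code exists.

2.203125; no

With common denominator 2^6 = 64: Σ 2^(−ℓᵢ) = 32/64 + 8/64 + 32/64 + 2/64 + 16/64 + 2/64 + 32/64 + 1/64 + 16/64 = 141/64 = 2.203125.
Kraft's inequality requires Σ ≤ 1; here Σ = 2.203125 > 1, so no such prefix code exists.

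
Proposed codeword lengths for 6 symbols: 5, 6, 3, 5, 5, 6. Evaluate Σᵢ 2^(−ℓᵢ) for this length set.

0.25

With common denominator 2^6 = 64: Σ 2^(−ℓᵢ) = 2/64 + 1/64 + 8/64 + 2/64 + 2/64 + 1/64 = 16/64 = 0.25.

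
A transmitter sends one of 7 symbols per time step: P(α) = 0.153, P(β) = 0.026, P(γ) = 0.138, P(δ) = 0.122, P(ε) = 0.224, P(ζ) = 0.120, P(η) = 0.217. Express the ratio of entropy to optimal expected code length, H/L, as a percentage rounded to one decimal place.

97.8%

Entropy H = −Σ p log₂ p ≈ 2.6447 bits.
Huffman merges: 13/500+3/25→73/500; 61/500+69/500→13/50; 73/500+153/1000→299/1000; 217/1000+28/125→441/1000; 13/50+299/1000→559/1000; 441/1000+559/1000→1. L = 541/200 ≈ 2.7050.
Efficiency = H/L = 2.6447/2.7050 = 97.8%.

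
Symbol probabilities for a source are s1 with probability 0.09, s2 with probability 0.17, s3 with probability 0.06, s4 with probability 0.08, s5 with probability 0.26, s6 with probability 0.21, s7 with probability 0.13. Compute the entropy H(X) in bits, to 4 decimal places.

H = −Σ pᵢ log₂ pᵢ.
−0.09·log₂(0.09) = 0.3127
−0.17·log₂(0.17) = 0.4346
−0.06·log₂(0.06) = 0.2435
−0.08·log₂(0.08) = 0.2915
−0.26·log₂(0.26) = 0.5053
−0.21·log₂(0.21) = 0.4728
−0.13·log₂(0.13) = 0.3826
Sum ≈ 2.6430 → 2.6430 bits.

2.6430 bits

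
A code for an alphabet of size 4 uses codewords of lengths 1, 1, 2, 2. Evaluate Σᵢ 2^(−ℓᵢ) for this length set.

With common denominator 2^2 = 4: Σ 2^(−ℓᵢ) = 2/4 + 2/4 + 1/4 + 1/4 = 6/4 = 1.5.

1.5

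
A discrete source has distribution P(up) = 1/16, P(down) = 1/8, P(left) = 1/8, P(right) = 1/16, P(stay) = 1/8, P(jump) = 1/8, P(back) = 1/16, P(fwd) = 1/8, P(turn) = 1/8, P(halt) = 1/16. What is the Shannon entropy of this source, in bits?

3.25 bits

Each probability is a power of 1/2, so log₂(1/p) is an integer.
H = Σ p·log₂(1/p) = 1/16·4 + 1/8·3 + 1/8·3 + 1/16·4 + 1/8·3 + 1/8·3 + 1/16·4 + 1/8·3 + 1/8·3 + 1/16·4 = 3.25 bits.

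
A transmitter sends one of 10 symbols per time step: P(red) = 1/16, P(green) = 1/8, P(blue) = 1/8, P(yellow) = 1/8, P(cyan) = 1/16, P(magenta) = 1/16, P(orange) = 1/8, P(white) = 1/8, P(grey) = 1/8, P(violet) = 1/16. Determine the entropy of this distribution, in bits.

3.25 bits

Each probability is a power of 1/2, so log₂(1/p) is an integer.
H = Σ p·log₂(1/p) = 1/16·4 + 1/8·3 + 1/8·3 + 1/8·3 + 1/16·4 + 1/16·4 + 1/8·3 + 1/8·3 + 1/8·3 + 1/16·4 = 3.25 bits.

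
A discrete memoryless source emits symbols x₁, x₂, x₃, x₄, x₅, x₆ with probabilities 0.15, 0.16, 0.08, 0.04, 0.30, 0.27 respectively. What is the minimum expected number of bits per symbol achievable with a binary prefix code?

2.39 bits/symbol

Repeatedly combine the two least-probable nodes; the expected code length is the sum of the merged weights.
merge 1/25 + 2/25 → 3/25
merge 3/25 + 3/20 → 27/100
merge 4/25 + 27/100 → 43/100
merge 27/100 + 3/10 → 57/100
merge 43/100 + 57/100 → 1
L = 3/25 + 27/100 + 43/100 + 57/100 + 1 = 239/100 = 2.39 bits/symbol.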